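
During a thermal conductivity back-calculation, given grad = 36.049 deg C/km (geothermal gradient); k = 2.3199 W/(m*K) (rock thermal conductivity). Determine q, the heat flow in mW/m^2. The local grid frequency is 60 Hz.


q = k * grad / 1000
q = 2.3199 * 36.049 / 1000
q = 0.08363008 W/m^2
Convert: 0.08363008 W/m^2 * 1000.0 = 83.630 mW/m^2
q = 83.630 mW/m^2


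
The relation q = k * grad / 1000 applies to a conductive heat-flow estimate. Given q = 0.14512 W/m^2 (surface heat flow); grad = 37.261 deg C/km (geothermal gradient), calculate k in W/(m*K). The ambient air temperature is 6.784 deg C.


k = q * 1000 / grad
k = 0.14512 * 1000 / 37.261
k = 3.8947 W/(m*K)


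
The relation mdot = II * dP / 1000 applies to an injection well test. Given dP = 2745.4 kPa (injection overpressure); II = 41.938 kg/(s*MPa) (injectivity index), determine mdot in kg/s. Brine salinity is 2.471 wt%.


mdot = II * dP / 1000
mdot = 41.938 * 2745.4 / 1000
mdot = 115.14 kg/s


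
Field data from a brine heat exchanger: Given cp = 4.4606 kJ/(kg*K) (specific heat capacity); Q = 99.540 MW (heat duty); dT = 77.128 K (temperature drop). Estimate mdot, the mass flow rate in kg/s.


mdot = Q * 1000 / (cp * dT)
mdot = 99.540 * 1000 / (4.4606 * 77.128)
mdot = 289.33 kg/s


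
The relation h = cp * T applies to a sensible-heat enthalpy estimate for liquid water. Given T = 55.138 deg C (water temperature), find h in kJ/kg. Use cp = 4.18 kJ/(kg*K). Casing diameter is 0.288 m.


h = cp * T
h = 4.18 * 55.138
h = 230.48 kJ/kg


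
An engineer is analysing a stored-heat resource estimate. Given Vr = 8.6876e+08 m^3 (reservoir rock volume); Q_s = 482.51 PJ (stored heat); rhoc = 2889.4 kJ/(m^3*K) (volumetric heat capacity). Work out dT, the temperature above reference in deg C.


dT = Q_s * 1e12 / (Vr * rhoc)
dT = 482.51 * 1e12 / (8.6876e+08 * 2889.4)
dT = 192.2201 K
Convert (temperature difference, 1 K = 1 deg C): 192.2201 K = 192.2201 deg C
dT = 192.22 deg C


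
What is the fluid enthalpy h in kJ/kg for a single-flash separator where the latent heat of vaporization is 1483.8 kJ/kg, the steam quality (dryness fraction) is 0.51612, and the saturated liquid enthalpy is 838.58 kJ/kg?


h = hf + x * hfg
h = 838.58 + 0.51612 * 1483.8
h = 1604.4 kJ/kg


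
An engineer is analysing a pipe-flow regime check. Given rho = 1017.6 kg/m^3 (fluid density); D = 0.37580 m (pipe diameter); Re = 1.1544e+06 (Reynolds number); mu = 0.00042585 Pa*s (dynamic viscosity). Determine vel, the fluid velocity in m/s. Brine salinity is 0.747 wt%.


vel = Re * mu / (rho * D)
vel = 1.1544e+06 * 0.00042585 / (1017.6 * 0.37580)
vel = 1.2855 m/s


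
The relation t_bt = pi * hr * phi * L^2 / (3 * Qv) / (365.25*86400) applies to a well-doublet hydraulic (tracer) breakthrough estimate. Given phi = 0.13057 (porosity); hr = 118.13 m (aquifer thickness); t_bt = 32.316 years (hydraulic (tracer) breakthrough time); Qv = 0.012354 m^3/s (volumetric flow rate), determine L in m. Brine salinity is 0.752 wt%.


L = sqrt(t_bt*365.25*86400*3*Qv / (pi*hr*phi))
L = sqrt(32.316*365.25*86400*3*0.012354 / (pi*118.13*0.13057))
L = 883.18 m


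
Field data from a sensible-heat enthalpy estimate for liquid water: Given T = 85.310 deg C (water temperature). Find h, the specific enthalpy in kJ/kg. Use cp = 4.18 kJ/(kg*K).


h = cp * T
h = 4.18 * 85.310
h = 356.60 kJ/kg


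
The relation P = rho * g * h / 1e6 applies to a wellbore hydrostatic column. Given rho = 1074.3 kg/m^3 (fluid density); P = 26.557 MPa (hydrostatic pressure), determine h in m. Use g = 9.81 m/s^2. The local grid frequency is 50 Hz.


h = P * 1e6 / (g * rho)
h = 26.557 * 1e6 / (9.81 * 1074.3)
h = 2519.9 m


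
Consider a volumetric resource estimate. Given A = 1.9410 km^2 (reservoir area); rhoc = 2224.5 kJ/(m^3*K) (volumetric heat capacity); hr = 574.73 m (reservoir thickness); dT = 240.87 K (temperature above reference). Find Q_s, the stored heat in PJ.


Step 1: Vr = A*1e6*hr = 1.941*1e6*574.73 = 1.115551e+09 m^3
Step 2: Q_s = Vr*rhoc*dT/1e12 = 1.115551e+09*2224.5*240.87/1e12 = 597.73 PJ
Q_s = 597.73 PJ


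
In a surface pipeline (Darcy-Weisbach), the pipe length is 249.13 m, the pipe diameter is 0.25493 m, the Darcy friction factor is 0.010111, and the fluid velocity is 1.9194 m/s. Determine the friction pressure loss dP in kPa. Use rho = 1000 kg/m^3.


dP = f * (L/D) * (rho*vel^2/2) / 1000
dP = 0.010111 * (249.13/0.25493) * (1000*1.9194^2/2) / 1000
dP = 18.201 kPa


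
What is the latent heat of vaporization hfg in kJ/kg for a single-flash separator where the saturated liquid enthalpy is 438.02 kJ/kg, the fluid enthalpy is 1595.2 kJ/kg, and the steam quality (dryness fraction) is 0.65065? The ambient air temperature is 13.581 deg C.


hfg = (h - hf) / x
hfg = (1595.2 - 438.02) / 0.65065
hfg = 1778.5 kJ/kg


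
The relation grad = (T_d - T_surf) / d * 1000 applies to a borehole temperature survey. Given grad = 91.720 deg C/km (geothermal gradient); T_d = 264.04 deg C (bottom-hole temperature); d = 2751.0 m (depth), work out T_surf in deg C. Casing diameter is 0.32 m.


T_surf = T_d - grad * d / 1000
T_surf = 264.04 - 91.720 * 2751.0 / 1000
T_surf = 11.718 deg C


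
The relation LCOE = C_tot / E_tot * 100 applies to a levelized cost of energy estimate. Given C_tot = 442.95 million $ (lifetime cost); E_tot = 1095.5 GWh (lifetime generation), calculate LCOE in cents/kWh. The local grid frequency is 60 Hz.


LCOE = C_tot / E_tot * 100
LCOE = 442.95 / 1095.5 * 100
LCOE = 40.434 cents/kWh


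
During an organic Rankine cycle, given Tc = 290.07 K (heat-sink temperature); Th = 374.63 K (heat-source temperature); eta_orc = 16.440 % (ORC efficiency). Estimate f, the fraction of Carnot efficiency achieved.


f = (eta_orc/100) / (1 - Tc/Th)
f = (16.440/100) / (1 - 290.07/374.63)
f = 0.72835


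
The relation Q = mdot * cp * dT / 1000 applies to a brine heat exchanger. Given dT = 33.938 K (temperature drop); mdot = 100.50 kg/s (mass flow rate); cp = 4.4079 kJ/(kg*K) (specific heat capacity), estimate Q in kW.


Q = mdot * cp * dT / 1000
Q = 100.50 * 4.4079 * 33.938 / 1000
Q = 15.03433 MW
Convert: 15.03433 MW * 1000.0 = 15034 kW
Q = 15034 kW


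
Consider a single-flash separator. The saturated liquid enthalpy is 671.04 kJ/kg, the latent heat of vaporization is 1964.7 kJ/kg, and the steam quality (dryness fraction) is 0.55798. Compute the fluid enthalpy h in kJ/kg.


h = hf + x * hfg
h = 671.04 + 0.55798 * 1964.7
h = 1767.3 kJ/kg


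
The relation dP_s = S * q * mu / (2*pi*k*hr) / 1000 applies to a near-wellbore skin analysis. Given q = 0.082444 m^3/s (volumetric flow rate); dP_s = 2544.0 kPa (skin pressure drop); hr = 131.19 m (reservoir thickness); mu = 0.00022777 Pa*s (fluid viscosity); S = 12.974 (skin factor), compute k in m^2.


k = S*q*mu / (2*pi*dP_s*1000*hr)
k = 12.974*0.082444*0.00022777 / (2*pi*2544.0*1000*131.19)
k = 1.1618e-13 m^2


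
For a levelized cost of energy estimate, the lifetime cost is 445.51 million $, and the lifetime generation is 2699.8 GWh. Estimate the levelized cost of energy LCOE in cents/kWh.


LCOE = C_tot / E_tot * 100
LCOE = 445.51 / 2699.8 * 100
LCOE = 16.502 cents/kWh


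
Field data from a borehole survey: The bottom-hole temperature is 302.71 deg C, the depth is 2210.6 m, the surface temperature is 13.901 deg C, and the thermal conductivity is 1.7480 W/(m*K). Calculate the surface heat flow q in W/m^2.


Step 1: grad = (T_d - T_surf)/d * 1000 = (302.71 - 13.901)/2210.6 * 1000 = 130.6473 deg C/km
Step 2: q = k * grad / 1000 = 1.748 * 130.6473 / 1000 = 0.22837 W/m^2
q = 0.22837 W/m^2


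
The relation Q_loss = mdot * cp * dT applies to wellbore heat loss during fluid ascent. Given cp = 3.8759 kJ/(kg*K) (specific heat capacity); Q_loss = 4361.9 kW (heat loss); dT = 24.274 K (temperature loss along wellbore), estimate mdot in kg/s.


mdot = Q_loss / (cp * dT)
mdot = 4361.9 / (3.8759 * 24.274)
mdot = 46.362 kg/s


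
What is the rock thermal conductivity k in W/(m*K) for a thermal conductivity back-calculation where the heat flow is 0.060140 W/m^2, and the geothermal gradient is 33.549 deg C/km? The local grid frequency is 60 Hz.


k = q / (grad / 1000)
k = 0.060140 / (33.549 / 1000)
k = 1.7926 W/(m*K)


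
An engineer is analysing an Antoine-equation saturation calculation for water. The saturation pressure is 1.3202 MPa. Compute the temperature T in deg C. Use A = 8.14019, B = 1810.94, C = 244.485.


T = B / (A - log10(P_sat * 760 / 0.101325)) - C
T = 1810.94 / (8.14019 - log10(1.3202 * 760 / 0.101325)) - 244.485
T = 192.47 deg C


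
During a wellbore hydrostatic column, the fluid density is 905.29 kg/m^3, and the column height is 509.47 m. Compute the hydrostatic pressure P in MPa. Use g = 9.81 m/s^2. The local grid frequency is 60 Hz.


P = rho * g * h / 1e6
P = 905.29 * 9.81 * 509.47 / 1e6
P = 4.5245 MPa


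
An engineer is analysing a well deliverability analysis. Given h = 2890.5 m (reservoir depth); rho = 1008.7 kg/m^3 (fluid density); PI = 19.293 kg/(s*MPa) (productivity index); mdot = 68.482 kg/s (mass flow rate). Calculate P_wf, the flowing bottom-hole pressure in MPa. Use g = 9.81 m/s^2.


Step 1: P_i = rho*g*h/1e6 = 1008.7*9.81*2890.5/1e6 = 28.60250 MPa
Step 2: P_wf = P_i - mdot/PI = 28.60250 - 68.482/19.293 = 25.053 MPa
P_wf = 25.053 MPa


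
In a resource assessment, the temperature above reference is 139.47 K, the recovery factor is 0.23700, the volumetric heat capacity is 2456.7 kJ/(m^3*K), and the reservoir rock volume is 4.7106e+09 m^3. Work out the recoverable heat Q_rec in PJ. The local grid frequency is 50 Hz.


Step 1: Q_s = Vr*rhoc*dT/1e12 = 4.7106e+09*2456.7*139.47/1e12 = 1614.021 PJ
Step 2: Q_rec = Q_s * RF = 1614.021 * 0.237 = 382.52 PJ
Q_rec = 382.52 PJ


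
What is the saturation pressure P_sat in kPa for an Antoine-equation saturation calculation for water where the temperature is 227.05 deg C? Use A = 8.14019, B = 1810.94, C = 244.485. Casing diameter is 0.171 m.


P_sat = 10^(A - B/(C + T)) / 760 * 0.101325
P_sat = 10^(8.14019 - 1810.94/(244.485 + 227.05)) / 760 * 0.101325
P_sat = 2.658105 MPa
Convert: 2.658105 MPa * 1000.0 = 2658.1 kPa
P_sat = 2658.1 kPa


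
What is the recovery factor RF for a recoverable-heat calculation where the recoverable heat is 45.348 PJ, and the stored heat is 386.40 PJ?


RF = Q_rec / Q_s
RF = 45.348 / 386.40
RF = 0.11736


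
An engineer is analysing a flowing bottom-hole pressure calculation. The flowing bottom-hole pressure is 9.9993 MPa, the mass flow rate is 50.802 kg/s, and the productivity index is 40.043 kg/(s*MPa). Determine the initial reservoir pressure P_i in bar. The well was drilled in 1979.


P_i = P_wf + mdot / PI
P_i = 9.9993 + 50.802 / 40.043
P_i = 11.26799 MPa
Convert: 11.26799 MPa * 10.0 = 112.68 bar
P_i = 112.68 bar


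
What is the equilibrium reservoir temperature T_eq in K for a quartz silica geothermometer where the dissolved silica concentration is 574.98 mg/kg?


T_eq = 1309 / (5.19 - log10(SiO2)) - 273.15
T_eq = 1309 / (5.19 - log10(574.98)) - 273.15
T_eq = 265.4562 deg C
Convert to K: 265.4562 + 273.15 = 538.61 K
T_eq = 538.61 K


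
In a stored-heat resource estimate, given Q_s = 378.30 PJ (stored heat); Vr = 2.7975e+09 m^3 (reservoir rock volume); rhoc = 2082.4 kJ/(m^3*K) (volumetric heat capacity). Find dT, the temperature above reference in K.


dT = Q_s * 1e12 / (Vr * rhoc)
dT = 378.30 * 1e12 / (2.7975e+09 * 2082.4)
dT = 64.938 K


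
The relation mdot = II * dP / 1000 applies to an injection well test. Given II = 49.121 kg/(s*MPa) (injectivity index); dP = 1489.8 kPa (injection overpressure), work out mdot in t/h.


mdot = II * dP / 1000
mdot = 49.121 * 1489.8 / 1000
mdot = 73.18047 kg/s
Convert: 73.18047 kg/s * 3.6 = 263.45 t/h
mdot = 263.45 t/h


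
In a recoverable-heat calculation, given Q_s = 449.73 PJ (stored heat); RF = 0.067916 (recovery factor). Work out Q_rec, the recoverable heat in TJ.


Q_rec = Q_s * RF
Q_rec = 449.73 * 0.067916
Q_rec = 30.54386 PJ
Convert: 30.54386 PJ * 1000.0 = 30544 TJ
Q_rec = 30544 TJ


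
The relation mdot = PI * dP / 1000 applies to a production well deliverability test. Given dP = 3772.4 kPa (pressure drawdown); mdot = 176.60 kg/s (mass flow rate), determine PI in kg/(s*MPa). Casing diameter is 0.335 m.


PI = mdot * 1000 / dP
PI = 176.60 * 1000 / 3772.4
PI = 46.814 kg/(s*MPa)


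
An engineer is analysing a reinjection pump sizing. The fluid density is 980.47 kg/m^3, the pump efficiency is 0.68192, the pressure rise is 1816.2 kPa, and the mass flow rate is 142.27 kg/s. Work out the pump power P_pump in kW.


P_pump = mdot * dP / (rho * eta)
P_pump = 142.27 * 1816.2 / (980.47 * 0.68192)
P_pump = 386.46 kW


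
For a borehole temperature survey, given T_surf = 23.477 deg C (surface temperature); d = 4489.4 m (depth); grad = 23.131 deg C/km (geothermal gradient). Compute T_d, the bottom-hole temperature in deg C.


T_d = T_surf + grad * d / 1000
T_d = 23.477 + 23.131 * 4489.4 / 1000
T_d = 127.32 deg C


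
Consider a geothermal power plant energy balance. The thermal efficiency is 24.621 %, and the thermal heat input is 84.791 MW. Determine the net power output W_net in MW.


W_net = eta / 100 * Q_in
W_net = 24.621 / 100 * 84.791
W_net = 20.876 MW


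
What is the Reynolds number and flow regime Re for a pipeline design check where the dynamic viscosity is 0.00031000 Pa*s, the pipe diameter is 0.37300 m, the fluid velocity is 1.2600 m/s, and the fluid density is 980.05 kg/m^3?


Step 1: Re = rho*vel*D/mu = 980.05*1.26*0.373/0.00031 = 1.4858e+06
Step 2: Re = 1.4858e+06 > 4000, so flow is turbulent.
Re = 1.4858e+06 (turbulent)


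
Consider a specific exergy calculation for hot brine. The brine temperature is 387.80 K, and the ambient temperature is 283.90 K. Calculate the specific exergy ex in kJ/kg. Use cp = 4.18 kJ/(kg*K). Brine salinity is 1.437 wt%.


ex = cp * ((T_b - T_0) - T_0 * ln(T_b/T_0))
ex = 4.18 * ((387.80 - 283.90) - 283.90 * ln(387.80/283.90))
ex = 64.208 kJ/kg


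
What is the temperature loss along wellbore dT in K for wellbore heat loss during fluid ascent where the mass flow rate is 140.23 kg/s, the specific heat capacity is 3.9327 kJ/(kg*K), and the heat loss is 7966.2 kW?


dT = Q_loss / (mdot * cp)
dT = 7966.2 / (140.23 * 3.9327)
dT = 14.445 K


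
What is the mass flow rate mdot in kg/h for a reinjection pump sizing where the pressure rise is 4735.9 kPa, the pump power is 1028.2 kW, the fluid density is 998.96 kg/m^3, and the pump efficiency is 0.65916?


mdot = P_pump * rho * eta / dP
mdot = 1028.2 * 998.96 * 0.65916 / 4735.9
mdot = 142.9598 kg/s
Convert: 142.9598 kg/s * 3600.0 = 5.1466e+05 kg/h
mdot = 5.1466e+05 kg/h


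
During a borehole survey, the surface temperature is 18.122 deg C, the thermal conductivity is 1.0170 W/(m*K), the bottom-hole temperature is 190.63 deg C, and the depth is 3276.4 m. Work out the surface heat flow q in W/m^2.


Step 1: grad = (T_d - T_surf)/d * 1000 = (190.63 - 18.122)/3276.4 * 1000 = 52.65169 deg C/km
Step 2: q = k * grad / 1000 = 1.017 * 52.65169 / 1000 = 0.053547 W/m^2
q = 0.053547 W/m^2


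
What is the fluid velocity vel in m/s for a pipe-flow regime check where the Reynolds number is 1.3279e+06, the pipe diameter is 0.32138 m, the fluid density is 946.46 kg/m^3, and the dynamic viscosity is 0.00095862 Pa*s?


vel = Re * mu / (rho * D)
vel = 1.3279e+06 * 0.00095862 / (946.46 * 0.32138)
vel = 4.1850 m/s


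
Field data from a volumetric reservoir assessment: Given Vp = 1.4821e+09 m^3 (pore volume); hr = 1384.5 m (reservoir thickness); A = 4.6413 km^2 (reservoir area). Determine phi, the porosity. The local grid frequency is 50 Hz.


phi = Vp / (A * 1e6 * hr)
phi = 1.4821e+09 / (4.6413 * 1e6 * 1384.5)
phi = 0.23065


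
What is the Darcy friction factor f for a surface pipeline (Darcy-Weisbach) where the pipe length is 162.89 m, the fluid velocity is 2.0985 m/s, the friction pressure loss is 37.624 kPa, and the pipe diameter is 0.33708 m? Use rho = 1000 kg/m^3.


f = dP*1000 / ((L/D)*(rho*vel^2/2))
f = 37.624*1000 / ((162.89/0.33708)*(1000*2.0985^2/2))
f = 0.035360


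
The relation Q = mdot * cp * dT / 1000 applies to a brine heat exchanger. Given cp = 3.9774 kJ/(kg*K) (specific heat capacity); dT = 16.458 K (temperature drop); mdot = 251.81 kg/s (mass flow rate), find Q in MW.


Q = mdot * cp * dT / 1000
Q = 251.81 * 3.9774 * 16.458 / 1000
Q = 16.483 MW


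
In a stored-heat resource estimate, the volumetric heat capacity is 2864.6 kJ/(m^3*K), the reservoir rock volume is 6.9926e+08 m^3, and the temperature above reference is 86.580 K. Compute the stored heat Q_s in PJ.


Q_s = Vr * rhoc * dT / 1e12
Q_s = 6.9926e+08 * 2864.6 * 86.580 / 1e12
Q_s = 173.43 PJ


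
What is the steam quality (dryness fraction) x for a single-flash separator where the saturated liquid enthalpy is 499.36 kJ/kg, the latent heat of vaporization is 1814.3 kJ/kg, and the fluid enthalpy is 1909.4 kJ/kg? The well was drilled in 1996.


x = (h - hf) / hfg
x = (1909.4 - 499.36) / 1814.3
x = 0.77718


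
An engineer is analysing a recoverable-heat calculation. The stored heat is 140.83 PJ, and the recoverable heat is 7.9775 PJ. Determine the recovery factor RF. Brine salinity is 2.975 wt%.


RF = Q_rec / Q_s
RF = 7.9775 / 140.83
RF = 0.056646


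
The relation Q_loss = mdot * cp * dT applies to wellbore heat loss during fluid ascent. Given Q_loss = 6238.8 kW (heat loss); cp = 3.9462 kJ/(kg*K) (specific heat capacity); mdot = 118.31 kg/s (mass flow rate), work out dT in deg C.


dT = Q_loss / (mdot * cp)
dT = 6238.8 / (118.31 * 3.9462)
dT = 13.36289 K
Convert (temperature difference, 1 K = 1 deg C): 13.36289 K = 13.36289 deg C
dT = 13.363 deg C


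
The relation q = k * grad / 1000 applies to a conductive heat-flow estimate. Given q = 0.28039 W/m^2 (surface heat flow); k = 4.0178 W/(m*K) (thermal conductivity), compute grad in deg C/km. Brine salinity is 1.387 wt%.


grad = q * 1000 / k
grad = 0.28039 * 1000 / 4.0178
grad = 69.787 deg C/km


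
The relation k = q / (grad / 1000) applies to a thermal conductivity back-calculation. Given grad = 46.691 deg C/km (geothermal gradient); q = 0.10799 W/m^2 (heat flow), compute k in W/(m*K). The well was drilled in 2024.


k = q / (grad / 1000)
k = 0.10799 / (46.691 / 1000)
k = 2.3129 W/(m*K)


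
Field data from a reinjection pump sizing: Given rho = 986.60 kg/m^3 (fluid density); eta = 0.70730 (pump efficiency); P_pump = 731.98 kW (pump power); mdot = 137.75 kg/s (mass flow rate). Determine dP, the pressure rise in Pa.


dP = P_pump * rho * eta / mdot
dP = 731.98 * 986.60 * 0.70730 / 137.75
dP = 3708.108 kPa
Convert: 3708.108 kPa * 1000.0 = 3.7081e+06 Pa
dP = 3.7081e+06 Pa


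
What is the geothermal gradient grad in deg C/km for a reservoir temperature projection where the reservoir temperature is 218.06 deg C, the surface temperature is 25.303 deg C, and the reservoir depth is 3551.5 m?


grad = (T_res - T_surf) / d * 1000
grad = (218.06 - 25.303) / 3551.5 * 1000
grad = 54.275 deg C/km


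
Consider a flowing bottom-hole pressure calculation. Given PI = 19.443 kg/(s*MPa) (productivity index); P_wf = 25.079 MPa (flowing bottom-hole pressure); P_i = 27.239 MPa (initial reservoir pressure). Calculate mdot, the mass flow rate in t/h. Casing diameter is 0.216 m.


mdot = (P_i - P_wf) * PI
mdot = (27.239 - 25.079) * 19.443
mdot = 41.99688 kg/s
Convert: 41.99688 kg/s * 3.6 = 151.19 t/h
mdot = 151.19 t/h


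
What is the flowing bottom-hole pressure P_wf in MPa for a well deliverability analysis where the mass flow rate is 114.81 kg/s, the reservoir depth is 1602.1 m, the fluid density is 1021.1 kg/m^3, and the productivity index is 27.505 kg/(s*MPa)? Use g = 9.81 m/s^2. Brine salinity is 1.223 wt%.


Step 1: P_i = rho*g*h/1e6 = 1021.1*9.81*1602.1/1e6 = 16.04822 MPa
Step 2: P_wf = P_i - mdot/PI = 16.04822 - 114.81/27.505 = 11.874 MPa
P_wf = 11.874 MPa


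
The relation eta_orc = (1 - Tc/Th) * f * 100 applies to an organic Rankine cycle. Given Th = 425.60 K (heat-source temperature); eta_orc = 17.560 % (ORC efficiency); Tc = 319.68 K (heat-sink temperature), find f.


f = (eta_orc/100) / (1 - Tc/Th)
f = (17.560/100) / (1 - 319.68/425.60)
f = 0.70558


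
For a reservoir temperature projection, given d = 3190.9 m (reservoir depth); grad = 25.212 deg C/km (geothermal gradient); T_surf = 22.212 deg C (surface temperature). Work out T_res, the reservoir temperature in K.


T_res = T_surf + grad * d / 1000
T_res = 22.212 + 25.212 * 3190.9 / 1000
T_res = 102.6610 deg C
Convert to K: 102.6610 + 273.15 = 375.81 K
T_res = 375.81 K


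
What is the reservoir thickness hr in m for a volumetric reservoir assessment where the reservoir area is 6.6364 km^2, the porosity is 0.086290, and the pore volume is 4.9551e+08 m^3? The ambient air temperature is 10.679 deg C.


hr = Vp / (A * 1e6 * phi)
hr = 4.9551e+08 / (6.6364 * 1e6 * 0.086290)
hr = 865.29 m


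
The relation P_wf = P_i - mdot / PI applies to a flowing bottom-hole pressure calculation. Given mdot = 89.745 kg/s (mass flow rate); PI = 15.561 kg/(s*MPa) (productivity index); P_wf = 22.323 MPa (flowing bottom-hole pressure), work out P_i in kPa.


P_i = P_wf + mdot / PI
P_i = 22.323 + 89.745 / 15.561
P_i = 28.09030 MPa
Convert: 28.09030 MPa * 1000.0 = 28090 kPa
P_i = 28090 kPa


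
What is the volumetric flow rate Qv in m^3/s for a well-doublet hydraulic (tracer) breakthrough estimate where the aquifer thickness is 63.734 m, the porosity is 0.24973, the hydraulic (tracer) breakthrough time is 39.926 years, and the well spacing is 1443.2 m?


Qv = pi*hr*phi*L^2 / (3*t_bt*365.25*86400)
Qv = pi*63.734*0.24973*1443.2^2 / (3*39.926*365.25*86400)
Qv = 0.027553 m^3/s


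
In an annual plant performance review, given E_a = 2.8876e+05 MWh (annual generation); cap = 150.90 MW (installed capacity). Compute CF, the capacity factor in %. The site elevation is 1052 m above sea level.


CF = E_a / (cap * 8760) * 100
CF = 2.8876e+05 / (150.90 * 8760) * 100
CF = 21.845 %


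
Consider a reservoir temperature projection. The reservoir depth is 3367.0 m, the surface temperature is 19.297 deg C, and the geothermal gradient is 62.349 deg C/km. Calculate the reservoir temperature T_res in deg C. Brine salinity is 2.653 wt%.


T_res = T_surf + grad * d / 1000
T_res = 19.297 + 62.349 * 3367.0 / 1000
T_res = 229.23 deg C


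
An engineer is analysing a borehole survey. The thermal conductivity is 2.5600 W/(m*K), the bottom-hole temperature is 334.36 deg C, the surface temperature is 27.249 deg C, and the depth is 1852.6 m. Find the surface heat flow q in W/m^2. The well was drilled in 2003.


Step 1: grad = (T_d - T_surf)/d * 1000 = (334.36 - 27.249)/1852.6 * 1000 = 165.7730 deg C/km
Step 2: q = k * grad / 1000 = 2.56 * 165.7730 / 1000 = 0.42438 W/m^2
q = 0.42438 W/m^2


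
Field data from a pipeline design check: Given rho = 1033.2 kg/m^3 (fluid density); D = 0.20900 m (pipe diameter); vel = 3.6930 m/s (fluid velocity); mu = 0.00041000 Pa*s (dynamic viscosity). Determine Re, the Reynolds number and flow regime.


Step 1: Re = rho*vel*D/mu = 1033.2*3.693*0.209/0.00041 = 1.9450e+06
Step 2: Re = 1.9450e+06 > 4000, so flow is turbulent.
Re = 1.9450e+06 (turbulent)


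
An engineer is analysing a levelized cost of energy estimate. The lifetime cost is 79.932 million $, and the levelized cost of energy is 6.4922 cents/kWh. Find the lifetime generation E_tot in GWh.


E_tot = C_tot / LCOE * 100
E_tot = 79.932 / 6.4922 * 100
E_tot = 1231.2 GWh


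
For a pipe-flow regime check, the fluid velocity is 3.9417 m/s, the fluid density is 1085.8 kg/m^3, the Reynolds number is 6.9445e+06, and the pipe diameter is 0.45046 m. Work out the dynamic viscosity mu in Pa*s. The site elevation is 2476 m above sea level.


mu = rho * vel * D / Re
mu = 1085.8 * 3.9417 * 0.45046 / 6.9445e+06
mu = 0.00027762 Pa*s


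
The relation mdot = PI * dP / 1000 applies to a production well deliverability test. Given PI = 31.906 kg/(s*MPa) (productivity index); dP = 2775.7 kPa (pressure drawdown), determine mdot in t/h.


mdot = PI * dP / 1000
mdot = 31.906 * 2775.7 / 1000
mdot = 88.56148 kg/s
Convert: 88.56148 kg/s * 3.6 = 318.82 t/h
mdot = 318.82 t/h


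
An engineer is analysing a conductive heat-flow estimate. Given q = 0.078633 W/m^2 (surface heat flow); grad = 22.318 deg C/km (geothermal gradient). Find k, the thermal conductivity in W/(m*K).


k = q * 1000 / grad
k = 0.078633 * 1000 / 22.318
k = 3.5233 W/(m*K)


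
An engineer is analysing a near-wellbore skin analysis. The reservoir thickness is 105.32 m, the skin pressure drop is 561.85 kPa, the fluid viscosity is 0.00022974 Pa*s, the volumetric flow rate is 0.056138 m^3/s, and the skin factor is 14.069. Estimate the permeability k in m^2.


k = S*q*mu / (2*pi*dP_s*1000*hr)
k = 14.069*0.056138*0.00022974 / (2*pi*561.85*1000*105.32)
k = 4.8803e-13 m^2


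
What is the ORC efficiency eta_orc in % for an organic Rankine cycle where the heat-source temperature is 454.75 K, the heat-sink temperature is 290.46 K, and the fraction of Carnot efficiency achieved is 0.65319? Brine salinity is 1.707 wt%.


eta_orc = (1 - Tc/Th) * f * 100
eta_orc = (1 - 290.46/454.75) * 0.65319 * 100
eta_orc = 23.598 %


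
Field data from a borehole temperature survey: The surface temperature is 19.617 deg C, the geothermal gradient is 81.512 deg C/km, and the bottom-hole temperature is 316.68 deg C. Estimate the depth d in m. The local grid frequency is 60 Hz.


d = (T_d - T_surf) / grad * 1000
d = (316.68 - 19.617) / 81.512 * 1000
d = 3644.4 m


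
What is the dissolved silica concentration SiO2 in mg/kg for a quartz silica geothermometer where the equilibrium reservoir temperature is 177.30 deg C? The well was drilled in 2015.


SiO2 = 10^(5.19 - 1309/(T_eq + 273.15))
SiO2 = 10^(5.19 - 1309/(177.30 + 273.15))
SiO2 = 192.32 mg/kg


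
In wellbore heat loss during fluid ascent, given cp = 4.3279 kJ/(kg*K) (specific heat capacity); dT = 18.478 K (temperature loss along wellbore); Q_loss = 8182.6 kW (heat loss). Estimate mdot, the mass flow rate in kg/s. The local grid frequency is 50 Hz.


mdot = Q_loss / (cp * dT)
mdot = 8182.6 / (4.3279 * 18.478)
mdot = 102.32 kg/s


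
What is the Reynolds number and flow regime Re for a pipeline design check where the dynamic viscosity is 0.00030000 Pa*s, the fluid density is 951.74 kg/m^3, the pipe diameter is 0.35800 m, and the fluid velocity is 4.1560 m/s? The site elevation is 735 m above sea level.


Step 1: Re = rho*vel*D/mu = 951.74*4.156*0.358/0.0003 = 4.7201e+06
Step 2: Re = 4.7201e+06 > 4000, so flow is turbulent.
Re = 4.7201e+06 (turbulent)


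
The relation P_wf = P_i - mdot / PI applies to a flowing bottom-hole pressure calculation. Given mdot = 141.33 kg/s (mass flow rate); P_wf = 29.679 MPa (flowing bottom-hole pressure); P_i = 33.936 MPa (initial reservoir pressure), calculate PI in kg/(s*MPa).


PI = mdot / (P_i - P_wf)
PI = 141.33 / (33.936 - 29.679)
PI = 33.199 kg/(s*MPa)


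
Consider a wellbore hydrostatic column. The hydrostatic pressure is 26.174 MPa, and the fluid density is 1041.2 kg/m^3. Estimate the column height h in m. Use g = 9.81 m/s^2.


h = P * 1e6 / (g * rho)
h = 26.174 * 1e6 / (9.81 * 1041.2)
h = 2562.5 m


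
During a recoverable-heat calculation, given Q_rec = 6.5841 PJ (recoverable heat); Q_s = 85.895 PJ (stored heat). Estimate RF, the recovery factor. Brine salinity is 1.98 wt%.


RF = Q_rec / Q_s
RF = 6.5841 / 85.895
RF = 0.076653


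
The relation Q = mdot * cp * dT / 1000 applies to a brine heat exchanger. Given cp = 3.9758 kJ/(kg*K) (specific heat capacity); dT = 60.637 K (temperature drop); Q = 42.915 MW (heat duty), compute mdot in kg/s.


mdot = Q * 1000 / (cp * dT)
mdot = 42.915 * 1000 / (3.9758 * 60.637)
mdot = 178.01 kg/s


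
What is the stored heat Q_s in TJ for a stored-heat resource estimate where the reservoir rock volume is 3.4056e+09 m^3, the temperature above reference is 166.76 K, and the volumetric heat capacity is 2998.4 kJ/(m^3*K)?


Q_s = Vr * rhoc * dT / 1e12
Q_s = 3.4056e+09 * 2998.4 * 166.76 / 1e12
Q_s = 1702.845 PJ
Convert: 1702.845 PJ * 1000.0 = 1.7028e+06 TJ
Q_s = 1.7028e+06 TJ


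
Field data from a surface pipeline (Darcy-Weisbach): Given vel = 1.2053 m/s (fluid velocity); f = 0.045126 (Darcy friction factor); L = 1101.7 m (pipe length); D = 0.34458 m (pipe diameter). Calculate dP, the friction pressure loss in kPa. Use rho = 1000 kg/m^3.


dP = f * (L/D) * (rho*vel^2/2) / 1000
dP = 0.045126 * (1101.7/0.34458) * (1000*1.2053^2/2) / 1000
dP = 104.80 kPa


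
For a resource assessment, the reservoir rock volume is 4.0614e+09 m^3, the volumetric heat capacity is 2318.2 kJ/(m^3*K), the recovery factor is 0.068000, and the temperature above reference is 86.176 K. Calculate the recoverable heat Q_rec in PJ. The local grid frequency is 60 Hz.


Step 1: Q_s = Vr*rhoc*dT/1e12 = 4.0614e+09*2318.2*86.176/1e12 = 811.3589 PJ
Step 2: Q_rec = Q_s * RF = 811.3589 * 0.068 = 55.172 PJ
Q_rec = 55.172 PJ


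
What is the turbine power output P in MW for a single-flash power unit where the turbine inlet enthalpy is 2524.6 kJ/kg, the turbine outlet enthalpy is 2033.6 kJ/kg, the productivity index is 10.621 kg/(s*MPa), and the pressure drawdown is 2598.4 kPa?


Step 1: mdot = PI * dP / 1000 = 10.621 * 2598.4 / 1000 = 27.59761 kg/s
Step 2: P = mdot*(h_in - h_out)/1000 = 27.59761*(2524.6 - 2033.6)/1000 = 13.550 MW
P = 13.550 MW


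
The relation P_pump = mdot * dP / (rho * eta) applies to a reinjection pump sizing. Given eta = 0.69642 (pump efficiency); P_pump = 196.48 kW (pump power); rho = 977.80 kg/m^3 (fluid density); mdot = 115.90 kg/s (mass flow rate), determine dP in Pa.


dP = P_pump * rho * eta / mdot
dP = 196.48 * 977.80 * 0.69642 / 115.90
dP = 1154.400 kPa
Convert: 1154.400 kPa * 1000.0 = 1.1544e+06 Pa
dP = 1.1544e+06 Pa


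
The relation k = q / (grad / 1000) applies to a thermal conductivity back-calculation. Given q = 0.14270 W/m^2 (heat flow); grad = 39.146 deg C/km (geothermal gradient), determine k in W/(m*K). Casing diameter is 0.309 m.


k = q / (grad / 1000)
k = 0.14270 / (39.146 / 1000)
k = 3.6453 W/(m*K)


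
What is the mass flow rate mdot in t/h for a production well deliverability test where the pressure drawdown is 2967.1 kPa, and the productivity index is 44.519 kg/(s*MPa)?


mdot = PI * dP / 1000
mdot = 44.519 * 2967.1 / 1000
mdot = 132.0923 kg/s
Convert: 132.0923 kg/s * 3.6 = 475.53 t/h
mdot = 475.53 t/h


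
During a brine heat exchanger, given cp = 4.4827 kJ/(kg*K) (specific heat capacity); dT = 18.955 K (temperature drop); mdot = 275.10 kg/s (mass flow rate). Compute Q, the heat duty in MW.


Q = mdot * cp * dT / 1000
Q = 275.10 * 4.4827 * 18.955 / 1000
Q = 23.375 MW


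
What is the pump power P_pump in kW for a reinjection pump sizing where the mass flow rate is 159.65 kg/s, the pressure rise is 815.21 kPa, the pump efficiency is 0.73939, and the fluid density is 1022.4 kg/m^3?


P_pump = mdot * dP / (rho * eta)
P_pump = 159.65 * 815.21 / (1022.4 * 0.73939)
P_pump = 172.16 kW


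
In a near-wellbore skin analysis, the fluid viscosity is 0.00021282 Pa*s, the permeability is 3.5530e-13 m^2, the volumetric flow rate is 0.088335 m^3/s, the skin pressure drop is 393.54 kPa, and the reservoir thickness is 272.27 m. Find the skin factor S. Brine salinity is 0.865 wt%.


S = dP_s * 1000 * 2*pi*k*hr / (q*mu)
S = 393.54 * 1000 * 2*pi*3.5530e-13*272.27 / (0.088335*0.00021282)
S = 12.724


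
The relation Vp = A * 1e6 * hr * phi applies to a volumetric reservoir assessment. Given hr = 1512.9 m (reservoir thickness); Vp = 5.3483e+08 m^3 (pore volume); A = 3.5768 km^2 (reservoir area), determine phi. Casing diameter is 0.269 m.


phi = Vp / (A * 1e6 * hr)
phi = 5.3483e+08 / (3.5768 * 1e6 * 1512.9)
phi = 0.098835


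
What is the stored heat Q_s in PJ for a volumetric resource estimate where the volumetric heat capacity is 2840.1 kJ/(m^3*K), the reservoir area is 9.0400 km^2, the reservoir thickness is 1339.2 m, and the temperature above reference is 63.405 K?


Step 1: Vr = A*1e6*hr = 9.04*1e6*1339.2 = 1.210637e+10 m^3
Step 2: Q_s = Vr*rhoc*dT/1e12 = 1.210637e+10*2840.1*63.405/1e12 = 2180.1 PJ
Q_s = 2180.1 PJ


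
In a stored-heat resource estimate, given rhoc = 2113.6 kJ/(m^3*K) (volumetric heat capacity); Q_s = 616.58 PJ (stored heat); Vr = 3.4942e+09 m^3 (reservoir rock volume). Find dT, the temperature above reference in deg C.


dT = Q_s * 1e12 / (Vr * rhoc)
dT = 616.58 * 1e12 / (3.4942e+09 * 2113.6)
dT = 83.48700 K
Convert (temperature difference, 1 K = 1 deg C): 83.48700 K = 83.48700 deg C
dT = 83.487 deg C


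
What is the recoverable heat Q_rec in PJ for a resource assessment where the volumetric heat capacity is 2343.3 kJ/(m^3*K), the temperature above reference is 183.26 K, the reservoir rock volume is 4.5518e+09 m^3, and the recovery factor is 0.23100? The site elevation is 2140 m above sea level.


Step 1: Q_s = Vr*rhoc*dT/1e12 = 4.5518e+09*2343.3*183.26/1e12 = 1954.694 PJ
Step 2: Q_rec = Q_s * RF = 1954.694 * 0.231 = 451.53 PJ
Q_rec = 451.53 PJ


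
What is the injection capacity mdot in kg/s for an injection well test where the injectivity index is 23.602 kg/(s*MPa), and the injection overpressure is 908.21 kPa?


mdot = II * dP / 1000
mdot = 23.602 * 908.21 / 1000
mdot = 21.436 kg/s


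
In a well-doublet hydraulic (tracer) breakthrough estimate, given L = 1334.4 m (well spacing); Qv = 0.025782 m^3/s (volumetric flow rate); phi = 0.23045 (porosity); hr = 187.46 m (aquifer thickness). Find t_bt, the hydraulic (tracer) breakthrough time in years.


t_bt = pi * hr * phi * L^2 / (3 * Qv) / (365.25*86400)
t_bt = pi * 187.46 * 0.23045 * 1334.4^2 / (3 * 0.025782) / (365.25*86400)
t_bt = 99.007 years


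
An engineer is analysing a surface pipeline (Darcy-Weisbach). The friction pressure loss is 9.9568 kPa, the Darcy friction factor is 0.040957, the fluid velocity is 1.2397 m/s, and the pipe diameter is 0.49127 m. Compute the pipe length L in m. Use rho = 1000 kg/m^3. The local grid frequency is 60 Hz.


L = dP*1000*D / (f*rho*vel^2/2)
L = 9.9568*1000*0.49127 / (0.040957*1000*1.2397^2/2)
L = 155.42 m


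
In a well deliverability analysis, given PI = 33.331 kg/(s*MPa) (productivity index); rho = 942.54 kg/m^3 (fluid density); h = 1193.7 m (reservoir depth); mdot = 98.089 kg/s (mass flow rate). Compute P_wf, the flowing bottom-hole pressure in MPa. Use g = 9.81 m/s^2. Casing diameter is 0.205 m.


Step 1: P_i = rho*g*h/1e6 = 942.54*9.81*1193.7/1e6 = 11.03733 MPa
Step 2: P_wf = P_i - mdot/PI = 11.03733 - 98.089/33.331 = 8.0945 MPa
P_wf = 8.0945 MPa


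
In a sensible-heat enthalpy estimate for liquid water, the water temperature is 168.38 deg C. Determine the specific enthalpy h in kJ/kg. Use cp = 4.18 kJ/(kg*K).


h = cp * T
h = 4.18 * 168.38
h = 703.83 kJ/kg


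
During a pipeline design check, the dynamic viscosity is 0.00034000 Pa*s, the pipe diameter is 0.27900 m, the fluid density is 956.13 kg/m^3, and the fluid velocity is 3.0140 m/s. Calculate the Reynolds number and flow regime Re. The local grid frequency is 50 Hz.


Step 1: Re = rho*vel*D/mu = 956.13*3.014*0.279/0.00034 = 2.3648e+06
Step 2: Re = 2.3648e+06 > 4000, so flow is turbulent.
Re = 2.3648e+06 (turbulent)


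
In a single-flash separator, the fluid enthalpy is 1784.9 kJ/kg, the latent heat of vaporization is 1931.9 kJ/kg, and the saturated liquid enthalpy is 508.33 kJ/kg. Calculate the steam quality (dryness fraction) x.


x = (h - hf) / hfg
x = (1784.9 - 508.33) / 1931.9
x = 0.66078


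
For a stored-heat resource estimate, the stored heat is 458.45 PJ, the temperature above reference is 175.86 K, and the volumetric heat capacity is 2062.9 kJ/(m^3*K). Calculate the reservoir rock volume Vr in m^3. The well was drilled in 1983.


Vr = Q_s * 1e12 / (rhoc * dT)
Vr = 458.45 * 1e12 / (2062.9 * 175.86)
Vr = 1.2637e+09 m^3


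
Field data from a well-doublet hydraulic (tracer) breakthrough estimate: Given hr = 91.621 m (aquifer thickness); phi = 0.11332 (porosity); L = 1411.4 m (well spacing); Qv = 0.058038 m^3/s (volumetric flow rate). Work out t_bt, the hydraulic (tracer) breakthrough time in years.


t_bt = pi * hr * phi * L^2 / (3 * Qv) / (365.25*86400)
t_bt = pi * 91.621 * 0.11332 * 1411.4^2 / (3 * 0.058038) / (365.25*86400)
t_bt = 11.825 years


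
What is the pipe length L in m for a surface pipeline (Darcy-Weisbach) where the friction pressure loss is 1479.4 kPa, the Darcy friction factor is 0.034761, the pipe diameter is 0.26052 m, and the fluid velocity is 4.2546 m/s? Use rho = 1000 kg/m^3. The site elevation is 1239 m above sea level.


L = dP*1000*D / (f*rho*vel^2/2)
L = 1479.4*1000*0.26052 / (0.034761*1000*4.2546^2/2)
L = 1225.0 m


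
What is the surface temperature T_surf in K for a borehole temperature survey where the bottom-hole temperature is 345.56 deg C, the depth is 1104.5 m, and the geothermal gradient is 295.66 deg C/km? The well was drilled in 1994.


T_surf = T_d - grad * d / 1000
T_surf = 345.56 - 295.66 * 1104.5 / 1000
T_surf = 19.00353 deg C
Convert to K: 19.00353 + 273.15 = 292.15 K
T_surf = 292.15 K


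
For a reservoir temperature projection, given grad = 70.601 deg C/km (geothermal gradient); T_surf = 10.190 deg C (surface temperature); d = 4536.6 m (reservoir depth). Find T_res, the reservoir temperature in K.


T_res = T_surf + grad * d / 1000
T_res = 10.190 + 70.601 * 4536.6 / 1000
T_res = 330.4785 deg C
Convert to K: 330.4785 + 273.15 = 603.63 K
T_res = 603.63 K


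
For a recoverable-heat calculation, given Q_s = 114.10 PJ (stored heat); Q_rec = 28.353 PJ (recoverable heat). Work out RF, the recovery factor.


RF = Q_rec / Q_s
RF = 28.353 / 114.10
RF = 0.24849


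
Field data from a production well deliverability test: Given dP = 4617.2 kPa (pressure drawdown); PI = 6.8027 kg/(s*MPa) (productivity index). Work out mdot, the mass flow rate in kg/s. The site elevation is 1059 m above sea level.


mdot = PI * dP / 1000
mdot = 6.8027 * 4617.2 / 1000
mdot = 31.409 kg/s


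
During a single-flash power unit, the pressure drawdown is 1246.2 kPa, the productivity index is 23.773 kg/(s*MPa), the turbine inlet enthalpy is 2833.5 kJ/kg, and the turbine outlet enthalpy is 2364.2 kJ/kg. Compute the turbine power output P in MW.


Step 1: mdot = PI * dP / 1000 = 23.773 * 1246.2 / 1000 = 29.62591 kg/s
Step 2: P = mdot*(h_in - h_out)/1000 = 29.62591*(2833.5 - 2364.2)/1000 = 13.903 MW
P = 13.903 MW


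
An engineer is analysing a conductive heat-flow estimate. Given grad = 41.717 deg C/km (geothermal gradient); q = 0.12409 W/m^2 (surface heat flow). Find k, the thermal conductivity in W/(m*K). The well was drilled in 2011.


k = q * 1000 / grad
k = 0.12409 * 1000 / 41.717
k = 2.9746 W/(m*K)


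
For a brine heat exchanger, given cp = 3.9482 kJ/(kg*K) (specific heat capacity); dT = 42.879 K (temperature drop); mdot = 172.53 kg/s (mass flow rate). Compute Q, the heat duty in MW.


Q = mdot * cp * dT / 1000
Q = 172.53 * 3.9482 * 42.879 / 1000
Q = 29.208 MW


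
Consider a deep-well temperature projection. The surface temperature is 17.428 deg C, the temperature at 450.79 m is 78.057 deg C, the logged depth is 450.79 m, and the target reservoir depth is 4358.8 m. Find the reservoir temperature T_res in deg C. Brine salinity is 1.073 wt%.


Step 1: grad = (T_d1 - T_surf)/d1 * 1000 = (78.057 - 17.428)/450.79 * 1000 = 134.4950 deg C/km
Step 2: T_res = T_surf + grad*d2/1000 = 17.428 + 134.4950*4358.8/1000 = 603.66 deg C
T_res = 603.66 deg C


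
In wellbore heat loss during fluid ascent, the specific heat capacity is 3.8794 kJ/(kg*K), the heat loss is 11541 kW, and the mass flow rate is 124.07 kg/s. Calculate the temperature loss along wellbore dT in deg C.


dT = Q_loss / (mdot * cp)
dT = 11541 / (124.07 * 3.8794)
dT = 23.97795 K
Convert (temperature difference, 1 K = 1 deg C): 23.97795 K = 23.97795 deg C
dT = 23.978 deg C
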